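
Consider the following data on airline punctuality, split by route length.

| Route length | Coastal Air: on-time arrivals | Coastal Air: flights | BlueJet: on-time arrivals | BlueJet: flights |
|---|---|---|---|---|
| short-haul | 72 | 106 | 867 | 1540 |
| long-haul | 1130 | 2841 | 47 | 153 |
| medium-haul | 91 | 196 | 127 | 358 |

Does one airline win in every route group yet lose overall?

Short-haul: Coastal Air 72/106 = 67.9%, BlueJet 867/1540 = 56.3% → Coastal Air
Long-haul: Coastal Air 1130/2841 = 39.8%, BlueJet 47/153 = 30.7% → Coastal Air
Medium-haul: Coastal Air 91/196 = 46.4%, BlueJet 127/358 = 35.5% → Coastal Air
Overall: Coastal Air 1293/3143 = 41.1%, BlueJet 1041/2051 = 50.8% → BlueJet
Coastal Air wins each route group but BlueJet wins overall — the comparison reverses. Coastal Air's flights skew toward long-haul, which has a lower base rate.

Yes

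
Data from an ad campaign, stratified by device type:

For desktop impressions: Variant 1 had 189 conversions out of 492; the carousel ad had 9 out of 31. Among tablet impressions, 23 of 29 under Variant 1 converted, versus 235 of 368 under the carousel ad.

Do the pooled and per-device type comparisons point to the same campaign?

Desktop: Variant 1 189/492 = 38.4%, the carousel ad 9/31 = 29.0% → Variant 1
Tablet: Variant 1 23/29 = 79.3%, the carousel ad 235/368 = 63.9% → Variant 1
Overall: Variant 1 212/521 = 40.7%, the carousel ad 244/399 = 61.2% → the carousel ad
Variant 1 wins each device group but the carousel ad wins overall — the comparison reverses. Variant 1's impressions skew toward desktop, which has a lower base rate.

No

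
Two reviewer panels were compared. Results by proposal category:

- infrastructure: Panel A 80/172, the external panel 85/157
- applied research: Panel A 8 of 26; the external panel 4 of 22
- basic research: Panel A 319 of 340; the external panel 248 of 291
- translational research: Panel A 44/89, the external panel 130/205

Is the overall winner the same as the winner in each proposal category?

No

Infrastructure: Panel A 80/172 = 46.5%, the external panel 85/157 = 54.1% → the external panel
Applied research: Panel A 8/26 = 30.8%, the external panel 4/22 = 18.2% → Panel A
Basic research: Panel A 319/340 = 93.8%, the external panel 248/291 = 85.2% → Panel A
Translational research: Panel A 44/89 = 49.4%, the external panel 130/205 = 63.4% → the external panel
Overall: Panel A 451/627 = 71.9%, the external panel 467/675 = 69.2% → Panel A
Neither sweeps: Panel A wins 2 of 4 groups, the external panel wins 2. Panel A wins overall but not every group — no Simpson reversal.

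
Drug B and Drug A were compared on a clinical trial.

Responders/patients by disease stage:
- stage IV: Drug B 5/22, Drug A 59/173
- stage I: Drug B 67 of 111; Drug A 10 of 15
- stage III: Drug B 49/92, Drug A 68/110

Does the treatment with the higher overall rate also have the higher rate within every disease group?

No

Stage IV: Drug B 5/22 = 22.7%, Drug A 59/173 = 34.1% → Drug A
Stage I: Drug B 67/111 = 60.4%, Drug A 10/15 = 66.7% → Drug A
Stage III: Drug B 49/92 = 53.3%, Drug A 68/110 = 61.8% → Drug A
Overall: Drug B 121/225 = 53.8%, Drug A 137/298 = 46.0% → Drug B
Drug A wins each disease group but Drug B wins overall — the comparison reverses. Drug A's patients skew toward stage IV, which has a lower base rate.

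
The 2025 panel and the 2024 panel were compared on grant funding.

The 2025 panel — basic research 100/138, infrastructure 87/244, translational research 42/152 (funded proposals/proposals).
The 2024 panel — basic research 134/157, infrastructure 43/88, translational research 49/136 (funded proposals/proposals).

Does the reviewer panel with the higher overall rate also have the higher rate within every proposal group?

Basic research: the 2025 panel 100/138 = 72.5%, the 2024 panel 134/157 = 85.4% → the 2024 panel
Infrastructure: the 2025 panel 87/244 = 35.7%, the 2024 panel 43/88 = 48.9% → the 2024 panel
Translational research: the 2025 panel 42/152 = 27.6%, the 2024 panel 49/136 = 36.0% → the 2024 panel
Overall: the 2025 panel 229/534 = 42.9%, the 2024 panel 226/381 = 59.3% → the 2024 panel
The 2024 panel wins overall and in every proposal group — no reversal.

Yes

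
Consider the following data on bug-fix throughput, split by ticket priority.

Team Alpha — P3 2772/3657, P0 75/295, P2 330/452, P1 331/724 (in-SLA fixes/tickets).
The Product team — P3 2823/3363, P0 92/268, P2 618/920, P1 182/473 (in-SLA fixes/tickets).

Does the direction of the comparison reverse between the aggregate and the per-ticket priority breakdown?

P3: Team Alpha 2772/3657 = 75.8%, the Product team 2823/3363 = 83.9% → the Product team
P0: Team Alpha 75/295 = 25.4%, the Product team 92/268 = 34.3% → the Product team
P2: Team Alpha 330/452 = 73.0%, the Product team 618/920 = 67.2% → Team Alpha
P1: Team Alpha 331/724 = 45.7%, the Product team 182/473 = 38.5% → Team Alpha
Overall: Team Alpha 3508/5128 = 68.4%, the Product team 3715/5024 = 73.9% → the Product team
Neither sweeps: Team Alpha wins 2 of 4 groups, the Product team wins 2. The Product team wins overall but not every group — no Simpson reversal.

No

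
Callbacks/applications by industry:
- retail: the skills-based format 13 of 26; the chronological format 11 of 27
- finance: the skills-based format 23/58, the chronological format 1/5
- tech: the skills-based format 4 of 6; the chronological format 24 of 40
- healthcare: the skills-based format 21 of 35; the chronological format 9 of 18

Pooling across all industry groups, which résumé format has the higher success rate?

Retail: the skills-based format 13/26 = 50.0%, the chronological format 11/27 = 40.7% → the skills-based format
Finance: the skills-based format 23/58 = 39.7%, the chronological format 1/5 = 20.0% → the skills-based format
Tech: the skills-based format 4/6 = 66.7%, the chronological format 24/40 = 60.0% → the skills-based format
Healthcare: the skills-based format 21/35 = 60.0%, the chronological format 9/18 = 50.0% → the skills-based format
Overall: the skills-based format 61/125 = 48.8%, the chronological format 45/90 = 50.0% → the chronological format
(The skills-based format wins every industry group but the chronological format wins overall — the skills-based format's applications skew toward the low-rate finance group.)

the chronological format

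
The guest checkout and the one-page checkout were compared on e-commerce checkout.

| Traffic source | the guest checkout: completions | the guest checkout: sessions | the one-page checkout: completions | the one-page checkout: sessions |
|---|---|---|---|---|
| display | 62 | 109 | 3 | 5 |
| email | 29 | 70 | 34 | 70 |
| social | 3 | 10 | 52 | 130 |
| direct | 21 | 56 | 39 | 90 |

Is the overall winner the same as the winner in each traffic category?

Display: the guest checkout 62/109 = 56.9%, the one-page checkout 3/5 = 60.0% → the one-page checkout
Email: the guest checkout 29/70 = 41.4%, the one-page checkout 34/70 = 48.6% → the one-page checkout
Social: the guest checkout 3/10 = 30.0%, the one-page checkout 52/130 = 40.0% → the one-page checkout
Direct: the guest checkout 21/56 = 37.5%, the one-page checkout 39/90 = 43.3% → the one-page checkout
Overall: the guest checkout 115/245 = 46.9%, the one-page checkout 128/295 = 43.4% → the guest checkout
The one-page checkout wins each traffic group but the guest checkout wins overall — the comparison reverses. The one-page checkout's sessions skew toward social, which has a lower base rate.

No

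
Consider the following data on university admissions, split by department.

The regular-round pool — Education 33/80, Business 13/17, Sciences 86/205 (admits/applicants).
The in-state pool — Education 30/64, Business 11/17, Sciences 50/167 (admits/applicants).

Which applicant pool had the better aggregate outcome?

the regular-round pool

Education: the regular-round pool 33/80 = 41.2%, the in-state pool 30/64 = 46.9% → the in-state pool
Business: the regular-round pool 13/17 = 76.5%, the in-state pool 11/17 = 64.7% → the regular-round pool
Sciences: the regular-round pool 86/205 = 42.0%, the in-state pool 50/167 = 29.9% → the regular-round pool
Overall: the regular-round pool 132/302 = 43.7%, the in-state pool 91/248 = 36.7% → the regular-round pool
(Neither sweeps every department group, but the regular-round pool has the higher pooled rate.)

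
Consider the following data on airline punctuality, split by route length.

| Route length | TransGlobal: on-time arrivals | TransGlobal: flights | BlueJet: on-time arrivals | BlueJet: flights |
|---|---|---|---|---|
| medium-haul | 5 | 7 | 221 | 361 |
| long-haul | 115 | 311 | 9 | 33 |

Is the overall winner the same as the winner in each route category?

No

Medium-haul: TransGlobal 5/7 = 71.4%, BlueJet 221/361 = 61.2% → TransGlobal
Long-haul: TransGlobal 115/311 = 37.0%, BlueJet 9/33 = 27.3% → TransGlobal
Overall: TransGlobal 120/318 = 37.7%, BlueJet 230/394 = 58.4% → BlueJet
TransGlobal wins each route group but BlueJet wins overall — the comparison reverses. TransGlobal's flights skew toward long-haul, which has a lower base rate.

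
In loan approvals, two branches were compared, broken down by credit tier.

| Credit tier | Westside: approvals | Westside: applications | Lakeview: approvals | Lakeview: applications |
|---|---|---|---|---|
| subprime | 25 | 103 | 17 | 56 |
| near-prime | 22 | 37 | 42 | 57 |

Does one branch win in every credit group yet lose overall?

Subprime: Westside 25/103 = 24.3%, Lakeview 17/56 = 30.4% → Lakeview
Near-prime: Westside 22/37 = 59.5%, Lakeview 42/57 = 73.7% → Lakeview
Overall: Westside 47/140 = 33.6%, Lakeview 59/113 = 52.2% → Lakeview
Lakeview wins overall and in every credit group — no reversal.

No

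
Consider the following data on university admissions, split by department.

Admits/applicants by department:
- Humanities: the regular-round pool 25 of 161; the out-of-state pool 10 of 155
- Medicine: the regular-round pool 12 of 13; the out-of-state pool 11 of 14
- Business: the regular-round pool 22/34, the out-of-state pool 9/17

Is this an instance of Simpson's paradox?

Humanities: the regular-round pool 25/161 = 15.5%, the out-of-state pool 10/155 = 6.5% → the regular-round pool
Medicine: the regular-round pool 12/13 = 92.3%, the out-of-state pool 11/14 = 78.6% → the regular-round pool
Business: the regular-round pool 22/34 = 64.7%, the out-of-state pool 9/17 = 52.9% → the regular-round pool
Overall: the regular-round pool 59/208 = 28.4%, the out-of-state pool 30/186 = 16.1% → the regular-round pool
The regular-round pool wins overall and in every department group — no reversal.

No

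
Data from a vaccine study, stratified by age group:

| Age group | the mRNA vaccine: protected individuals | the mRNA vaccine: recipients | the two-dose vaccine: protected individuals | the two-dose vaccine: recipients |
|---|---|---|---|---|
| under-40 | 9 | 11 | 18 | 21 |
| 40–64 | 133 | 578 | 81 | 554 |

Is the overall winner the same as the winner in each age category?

Under-40: the mRNA vaccine 9/11 = 81.8%, the two-dose vaccine 18/21 = 85.7% → the two-dose vaccine
40–64: the mRNA vaccine 133/578 = 23.0%, the two-dose vaccine 81/554 = 14.6% → the mRNA vaccine
Overall: the mRNA vaccine 142/589 = 24.1%, the two-dose vaccine 99/575 = 17.2% → the mRNA vaccine
Neither sweeps: the mRNA vaccine wins 1 of 2 groups, the two-dose vaccine wins 1. The mRNA vaccine wins overall but not every group — no Simpson reversal.

No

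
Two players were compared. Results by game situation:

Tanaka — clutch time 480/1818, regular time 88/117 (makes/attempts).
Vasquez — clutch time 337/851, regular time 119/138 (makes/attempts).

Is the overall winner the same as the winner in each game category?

Clutch time: Tanaka 480/1818 = 26.4%, Vasquez 337/851 = 39.6% → Vasquez
Regular time: Tanaka 88/117 = 75.2%, Vasquez 119/138 = 86.2% → Vasquez
Overall: Tanaka 568/1935 = 29.4%, Vasquez 456/989 = 46.1% → Vasquez
Vasquez wins overall and in every game group — no reversal.

Yes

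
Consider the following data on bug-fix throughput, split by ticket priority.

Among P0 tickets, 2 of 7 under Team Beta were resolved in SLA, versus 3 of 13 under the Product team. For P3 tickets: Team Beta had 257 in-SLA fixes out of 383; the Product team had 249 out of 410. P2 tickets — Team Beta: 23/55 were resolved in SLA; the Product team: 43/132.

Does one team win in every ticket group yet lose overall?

No

P0: Team Beta 2/7 = 28.6%, the Product team 3/13 = 23.1% → Team Beta
P3: Team Beta 257/383 = 67.1%, the Product team 249/410 = 60.7% → Team Beta
P2: Team Beta 23/55 = 41.8%, the Product team 43/132 = 32.6% → Team Beta
Overall: Team Beta 282/445 = 63.4%, the Product team 295/555 = 53.2% → Team Beta
Team Beta wins overall and in every ticket group — no reversal.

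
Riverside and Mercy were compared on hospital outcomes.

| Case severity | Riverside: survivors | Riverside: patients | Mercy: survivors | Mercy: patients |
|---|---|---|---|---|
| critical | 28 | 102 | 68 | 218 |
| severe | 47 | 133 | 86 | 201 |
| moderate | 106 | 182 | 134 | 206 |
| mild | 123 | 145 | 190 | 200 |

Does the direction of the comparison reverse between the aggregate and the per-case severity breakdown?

No

Critical: Riverside 28/102 = 27.5%, Mercy 68/218 = 31.2% → Mercy
Severe: Riverside 47/133 = 35.3%, Mercy 86/201 = 42.8% → Mercy
Moderate: Riverside 106/182 = 58.2%, Mercy 134/206 = 65.0% → Mercy
Mild: Riverside 123/145 = 84.8%, Mercy 190/200 = 95.0% → Mercy
Overall: Riverside 304/562 = 54.1%, Mercy 478/825 = 57.9% → Mercy
Mercy wins overall and in every case group — no reversal.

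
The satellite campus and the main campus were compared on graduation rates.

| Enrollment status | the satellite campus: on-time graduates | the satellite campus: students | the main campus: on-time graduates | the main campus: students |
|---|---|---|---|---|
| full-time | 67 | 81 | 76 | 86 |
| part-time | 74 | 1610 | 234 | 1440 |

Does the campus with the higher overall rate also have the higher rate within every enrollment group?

Yes

Full-time: the satellite campus 67/81 = 82.7%, the main campus 76/86 = 88.4% → the main campus
Part-time: the satellite campus 74/1610 = 4.6%, the main campus 234/1440 = 16.2% → the main campus
Overall: the satellite campus 141/1691 = 8.3%, the main campus 310/1526 = 20.3% → the main campus
The main campus wins overall and in every enrollment group — no reversal.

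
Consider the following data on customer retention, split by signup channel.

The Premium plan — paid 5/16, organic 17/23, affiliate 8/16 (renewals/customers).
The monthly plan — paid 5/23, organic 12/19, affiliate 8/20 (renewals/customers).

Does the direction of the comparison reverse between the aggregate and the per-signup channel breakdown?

No

Paid: the Premium plan 5/16 = 31.2%, the monthly plan 5/23 = 21.7% → the Premium plan
Organic: the Premium plan 17/23 = 73.9%, the monthly plan 12/19 = 63.2% → the Premium plan
Affiliate: the Premium plan 8/16 = 50.0%, the monthly plan 8/20 = 40.0% → the Premium plan
Overall: the Premium plan 30/55 = 54.5%, the monthly plan 25/62 = 40.3% → the Premium plan
The Premium plan wins overall and in every signup group — no reversal.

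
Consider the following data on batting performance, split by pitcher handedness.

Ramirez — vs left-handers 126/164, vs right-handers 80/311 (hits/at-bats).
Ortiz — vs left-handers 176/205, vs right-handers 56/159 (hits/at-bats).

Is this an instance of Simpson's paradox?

Vs left-handers: Ramirez 126/164 = 76.8%, Ortiz 176/205 = 85.9% → Ortiz
Vs right-handers: Ramirez 80/311 = 25.7%, Ortiz 56/159 = 35.2% → Ortiz
Overall: Ramirez 206/475 = 43.4%, Ortiz 232/364 = 63.7% → Ortiz
Ortiz wins overall and in every pitcher group — no reversal.

No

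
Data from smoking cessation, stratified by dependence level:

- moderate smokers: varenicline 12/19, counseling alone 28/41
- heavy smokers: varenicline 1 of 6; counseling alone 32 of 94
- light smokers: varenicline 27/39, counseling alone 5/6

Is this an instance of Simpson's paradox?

Yes

Moderate smokers: varenicline 12/19 = 63.2%, counseling alone 28/41 = 68.3% → counseling alone
Heavy smokers: varenicline 1/6 = 16.7%, counseling alone 32/94 = 34.0% → counseling alone
Light smokers: varenicline 27/39 = 69.2%, counseling alone 5/6 = 83.3% → counseling alone
Overall: varenicline 40/64 = 62.5%, counseling alone 65/141 = 46.1% → varenicline
Counseling alone wins each dependence group but varenicline wins overall — the comparison reverses. Counseling alone's participants skew toward heavy smokers, which has a lower base rate.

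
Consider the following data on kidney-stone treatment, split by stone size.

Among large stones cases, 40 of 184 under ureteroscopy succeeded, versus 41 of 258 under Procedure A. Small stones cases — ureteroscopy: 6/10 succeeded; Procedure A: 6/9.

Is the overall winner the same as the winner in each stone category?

No

Large stones: ureteroscopy 40/184 = 21.7%, Procedure A 41/258 = 15.9% → ureteroscopy
Small stones: ureteroscopy 6/10 = 60.0%, Procedure A 6/9 = 66.7% → Procedure A
Overall: ureteroscopy 46/194 = 23.7%, Procedure A 47/267 = 17.6% → ureteroscopy
Neither sweeps: ureteroscopy wins 1 of 2 groups, Procedure A wins 1. Ureteroscopy wins overall but not every group — no Simpson reversal.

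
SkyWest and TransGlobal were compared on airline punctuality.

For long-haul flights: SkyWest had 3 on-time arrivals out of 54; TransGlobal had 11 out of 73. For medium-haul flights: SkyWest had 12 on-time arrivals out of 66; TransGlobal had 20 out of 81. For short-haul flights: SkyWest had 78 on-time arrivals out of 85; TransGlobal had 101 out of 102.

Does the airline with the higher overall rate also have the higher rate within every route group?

Long-haul: SkyWest 3/54 = 5.6%, TransGlobal 11/73 = 15.1% → TransGlobal
Medium-haul: SkyWest 12/66 = 18.2%, TransGlobal 20/81 = 24.7% → TransGlobal
Short-haul: SkyWest 78/85 = 91.8%, TransGlobal 101/102 = 99.0% → TransGlobal
Overall: SkyWest 93/205 = 45.4%, TransGlobal 132/256 = 51.6% → TransGlobal
TransGlobal wins overall and in every route group — no reversal.

Yes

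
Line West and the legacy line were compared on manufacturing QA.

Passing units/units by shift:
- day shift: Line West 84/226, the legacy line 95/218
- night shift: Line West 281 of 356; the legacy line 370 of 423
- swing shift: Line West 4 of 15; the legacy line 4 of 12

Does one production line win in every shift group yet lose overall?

No

Day shift: Line West 84/226 = 37.2%, the legacy line 95/218 = 43.6% → the legacy line
Night shift: Line West 281/356 = 78.9%, the legacy line 370/423 = 87.5% → the legacy line
Swing shift: Line West 4/15 = 26.7%, the legacy line 4/12 = 33.3% → the legacy line
Overall: Line West 369/597 = 61.8%, the legacy line 469/653 = 71.8% → the legacy line
The legacy line wins overall and in every shift group — no reversal.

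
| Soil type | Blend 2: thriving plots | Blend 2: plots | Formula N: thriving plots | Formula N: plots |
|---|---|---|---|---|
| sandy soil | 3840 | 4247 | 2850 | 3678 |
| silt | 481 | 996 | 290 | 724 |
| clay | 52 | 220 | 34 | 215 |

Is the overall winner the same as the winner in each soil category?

Sandy soil: Blend 2 3840/4247 = 90.4%, Formula N 2850/3678 = 77.5% → Blend 2
Silt: Blend 2 481/996 = 48.3%, Formula N 290/724 = 40.1% → Blend 2
Clay: Blend 2 52/220 = 23.6%, Formula N 34/215 = 15.8% → Blend 2
Overall: Blend 2 4373/5463 = 80.0%, Formula N 3174/4617 = 68.7% → Blend 2
Blend 2 wins overall and in every soil group — no reversal.

Yes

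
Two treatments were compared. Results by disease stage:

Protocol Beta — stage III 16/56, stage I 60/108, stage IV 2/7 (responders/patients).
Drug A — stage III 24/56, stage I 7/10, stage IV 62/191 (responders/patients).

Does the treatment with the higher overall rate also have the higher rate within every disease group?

Stage III: Protocol Beta 16/56 = 28.6%, Drug A 24/56 = 42.9% → Drug A
Stage I: Protocol Beta 60/108 = 55.6%, Drug A 7/10 = 70.0% → Drug A
Stage IV: Protocol Beta 2/7 = 28.6%, Drug A 62/191 = 32.5% → Drug A
Overall: Protocol Beta 78/171 = 45.6%, Drug A 93/257 = 36.2% → Protocol Beta
Drug A wins each disease group but Protocol Beta wins overall — the comparison reverses. Drug A's patients skew toward stage IV, which has a lower base rate.

No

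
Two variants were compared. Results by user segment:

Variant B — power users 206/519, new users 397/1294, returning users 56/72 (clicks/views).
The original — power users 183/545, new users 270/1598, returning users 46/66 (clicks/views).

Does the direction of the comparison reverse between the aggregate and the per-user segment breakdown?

No

Power users: Variant B 206/519 = 39.7%, the original 183/545 = 33.6% → Variant B
New users: Variant B 397/1294 = 30.7%, the original 270/1598 = 16.9% → Variant B
Returning users: Variant B 56/72 = 77.8%, the original 46/66 = 69.7% → Variant B
Overall: Variant B 659/1885 = 35.0%, the original 499/2209 = 22.6% → Variant B
Variant B wins overall and in every user group — no reversal.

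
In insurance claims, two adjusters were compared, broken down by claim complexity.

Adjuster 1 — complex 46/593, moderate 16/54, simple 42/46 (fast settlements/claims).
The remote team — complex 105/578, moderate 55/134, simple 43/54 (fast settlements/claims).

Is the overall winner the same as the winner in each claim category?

Complex: Adjuster 1 46/593 = 7.8%, the remote team 105/578 = 18.2% → the remote team
Moderate: Adjuster 1 16/54 = 29.6%, the remote team 55/134 = 41.0% → the remote team
Simple: Adjuster 1 42/46 = 91.3%, the remote team 43/54 = 79.6% → Adjuster 1
Overall: Adjuster 1 104/693 = 15.0%, the remote team 203/766 = 26.5% → the remote team
Neither sweeps: Adjuster 1 wins 1 of 3 groups, the remote team wins 2. The remote team wins overall but not every group — no Simpson reversal.

No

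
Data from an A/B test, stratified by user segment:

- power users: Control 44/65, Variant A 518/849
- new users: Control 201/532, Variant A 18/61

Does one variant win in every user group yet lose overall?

Yes

Power users: Control 44/65 = 67.7%, Variant A 518/849 = 61.0% → Control
New users: Control 201/532 = 37.8%, Variant A 18/61 = 29.5% → Control
Overall: Control 245/597 = 41.0%, Variant A 536/910 = 58.9% → Variant A
Control wins each user group but Variant A wins overall — the comparison reverses. Control's views skew toward new users, which has a lower base rate.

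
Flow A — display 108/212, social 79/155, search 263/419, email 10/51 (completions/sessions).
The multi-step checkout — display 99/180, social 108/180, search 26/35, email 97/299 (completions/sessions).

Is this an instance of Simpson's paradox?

Display: Flow A 108/212 = 50.9%, the multi-step checkout 99/180 = 55.0% → the multi-step checkout
Social: Flow A 79/155 = 51.0%, the multi-step checkout 108/180 = 60.0% → the multi-step checkout
Search: Flow A 263/419 = 62.8%, the multi-step checkout 26/35 = 74.3% → the multi-step checkout
Email: Flow A 10/51 = 19.6%, the multi-step checkout 97/299 = 32.4% → the multi-step checkout
Overall: Flow A 460/837 = 55.0%, the multi-step checkout 330/694 = 47.6% → Flow A
The multi-step checkout wins each traffic group but Flow A wins overall — the comparison reverses. The multi-step checkout's sessions skew toward email, which has a lower base rate.

Yes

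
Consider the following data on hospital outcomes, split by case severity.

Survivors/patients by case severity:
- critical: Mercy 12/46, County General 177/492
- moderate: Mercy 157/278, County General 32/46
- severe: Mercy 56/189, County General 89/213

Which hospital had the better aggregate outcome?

Critical: Mercy 12/46 = 26.1%, County General 177/492 = 36.0% → County General
Moderate: Mercy 157/278 = 56.5%, County General 32/46 = 69.6% → County General
Severe: Mercy 56/189 = 29.6%, County General 89/213 = 41.8% → County General
Overall: Mercy 225/513 = 43.9%, County General 298/751 = 39.7% → Mercy
(County General wins every case group but Mercy wins overall — County General's patients skew toward the low-rate critical group.)

Mercy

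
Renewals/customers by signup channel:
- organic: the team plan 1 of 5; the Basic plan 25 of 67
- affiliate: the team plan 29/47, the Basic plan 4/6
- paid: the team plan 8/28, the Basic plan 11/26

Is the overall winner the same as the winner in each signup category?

Organic: the team plan 1/5 = 20.0%, the Basic plan 25/67 = 37.3% → the Basic plan
Affiliate: the team plan 29/47 = 61.7%, the Basic plan 4/6 = 66.7% → the Basic plan
Paid: the team plan 8/28 = 28.6%, the Basic plan 11/26 = 42.3% → the Basic plan
Overall: the team plan 38/80 = 47.5%, the Basic plan 40/99 = 40.4% → the team plan
The Basic plan wins each signup group but the team plan wins overall — the comparison reverses. The Basic plan's customers skew toward organic, which has a lower base rate.

No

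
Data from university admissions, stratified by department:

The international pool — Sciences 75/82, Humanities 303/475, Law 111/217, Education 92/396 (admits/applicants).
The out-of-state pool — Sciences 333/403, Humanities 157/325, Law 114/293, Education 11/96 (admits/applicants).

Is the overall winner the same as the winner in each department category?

No

Sciences: the international pool 75/82 = 91.5%, the out-of-state pool 333/403 = 82.6% → the international pool
Humanities: the international pool 303/475 = 63.8%, the out-of-state pool 157/325 = 48.3% → the international pool
Law: the international pool 111/217 = 51.2%, the out-of-state pool 114/293 = 38.9% → the international pool
Education: the international pool 92/396 = 23.2%, the out-of-state pool 11/96 = 11.5% → the international pool
Overall: the international pool 581/1170 = 49.7%, the out-of-state pool 615/1117 = 55.1% → the out-of-state pool
The international pool wins each department group but the out-of-state pool wins overall — the comparison reverses. The international pool's applicants skew toward Education, which has a lower base rate.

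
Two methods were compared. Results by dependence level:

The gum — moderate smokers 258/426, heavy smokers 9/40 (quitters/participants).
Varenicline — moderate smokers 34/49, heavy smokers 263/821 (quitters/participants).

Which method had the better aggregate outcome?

Moderate smokers: the gum 258/426 = 60.6%, varenicline 34/49 = 69.4% → varenicline
Heavy smokers: the gum 9/40 = 22.5%, varenicline 263/821 = 32.0% → varenicline
Overall: the gum 267/466 = 57.3%, varenicline 297/870 = 34.1% → the gum
(Varenicline wins every dependence group but the gum wins overall — varenicline's participants skew toward the low-rate heavy smokers group.)

the gum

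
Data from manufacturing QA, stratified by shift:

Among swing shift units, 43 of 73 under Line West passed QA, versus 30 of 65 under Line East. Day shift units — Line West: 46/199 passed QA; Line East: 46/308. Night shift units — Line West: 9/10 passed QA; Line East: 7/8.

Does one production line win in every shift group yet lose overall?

Swing shift: Line West 43/73 = 58.9%, Line East 30/65 = 46.2% → Line West
Day shift: Line West 46/199 = 23.1%, Line East 46/308 = 14.9% → Line West
Night shift: Line West 9/10 = 90.0%, Line East 7/8 = 87.5% → Line West
Overall: Line West 98/282 = 34.8%, Line East 83/381 = 21.8% → Line West
Line West wins overall and in every shift group — no reversal.

No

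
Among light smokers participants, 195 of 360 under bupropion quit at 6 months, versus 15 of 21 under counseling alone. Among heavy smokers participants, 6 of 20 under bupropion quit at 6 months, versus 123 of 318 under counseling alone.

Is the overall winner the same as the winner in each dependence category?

Light smokers: bupropion 195/360 = 54.2%, counseling alone 15/21 = 71.4% → counseling alone
Heavy smokers: bupropion 6/20 = 30.0%, counseling alone 123/318 = 38.7% → counseling alone
Overall: bupropion 201/380 = 52.9%, counseling alone 138/339 = 40.7% → bupropion
Counseling alone wins each dependence group but bupropion wins overall — the comparison reverses. Counseling alone's participants skew toward heavy smokers, which has a lower base rate.

No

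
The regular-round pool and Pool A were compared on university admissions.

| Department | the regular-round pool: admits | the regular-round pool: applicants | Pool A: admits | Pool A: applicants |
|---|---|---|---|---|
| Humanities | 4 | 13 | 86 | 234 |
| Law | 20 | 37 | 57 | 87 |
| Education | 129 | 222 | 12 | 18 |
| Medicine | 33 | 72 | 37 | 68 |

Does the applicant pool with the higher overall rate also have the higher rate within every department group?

Humanities: the regular-round pool 4/13 = 30.8%, Pool A 86/234 = 36.8% → Pool A
Law: the regular-round pool 20/37 = 54.1%, Pool A 57/87 = 65.5% → Pool A
Education: the regular-round pool 129/222 = 58.1%, Pool A 12/18 = 66.7% → Pool A
Medicine: the regular-round pool 33/72 = 45.8%, Pool A 37/68 = 54.4% → Pool A
Overall: the regular-round pool 186/344 = 54.1%, Pool A 192/407 = 47.2% → the regular-round pool
Pool A wins each department group but the regular-round pool wins overall — the comparison reverses. Pool A's applicants skew toward Humanities, which has a lower base rate.

No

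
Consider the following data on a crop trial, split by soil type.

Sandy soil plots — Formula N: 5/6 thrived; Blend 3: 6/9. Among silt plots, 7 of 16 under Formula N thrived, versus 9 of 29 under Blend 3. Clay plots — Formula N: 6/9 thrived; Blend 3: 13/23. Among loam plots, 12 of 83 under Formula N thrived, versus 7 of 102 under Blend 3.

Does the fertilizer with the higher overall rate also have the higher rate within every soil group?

Sandy soil: Formula N 5/6 = 83.3%, Blend 3 6/9 = 66.7% → Formula N
Silt: Formula N 7/16 = 43.8%, Blend 3 9/29 = 31.0% → Formula N
Clay: Formula N 6/9 = 66.7%, Blend 3 13/23 = 56.5% → Formula N
Loam: Formula N 12/83 = 14.5%, Blend 3 7/102 = 6.9% → Formula N
Overall: Formula N 30/114 = 26.3%, Blend 3 35/163 = 21.5% → Formula N
Formula N wins overall and in every soil group — no reversal.

Yes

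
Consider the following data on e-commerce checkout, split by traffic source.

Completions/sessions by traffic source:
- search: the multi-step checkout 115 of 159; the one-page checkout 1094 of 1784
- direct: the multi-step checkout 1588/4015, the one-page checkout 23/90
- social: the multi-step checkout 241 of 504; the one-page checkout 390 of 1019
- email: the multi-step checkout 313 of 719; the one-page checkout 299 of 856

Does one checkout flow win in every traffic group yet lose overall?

Search: the multi-step checkout 115/159 = 72.3%, the one-page checkout 1094/1784 = 61.3% → the multi-step checkout
Direct: the multi-step checkout 1588/4015 = 39.6%, the one-page checkout 23/90 = 25.6% → the multi-step checkout
Social: the multi-step checkout 241/504 = 47.8%, the one-page checkout 390/1019 = 38.3% → the multi-step checkout
Email: the multi-step checkout 313/719 = 43.5%, the one-page checkout 299/856 = 34.9% → the multi-step checkout
Overall: the multi-step checkout 2257/5397 = 41.8%, the one-page checkout 1806/3749 = 48.2% → the one-page checkout
The multi-step checkout wins each traffic group but the one-page checkout wins overall — the comparison reverses. The multi-step checkout's sessions skew toward direct, which has a lower base rate.

Yes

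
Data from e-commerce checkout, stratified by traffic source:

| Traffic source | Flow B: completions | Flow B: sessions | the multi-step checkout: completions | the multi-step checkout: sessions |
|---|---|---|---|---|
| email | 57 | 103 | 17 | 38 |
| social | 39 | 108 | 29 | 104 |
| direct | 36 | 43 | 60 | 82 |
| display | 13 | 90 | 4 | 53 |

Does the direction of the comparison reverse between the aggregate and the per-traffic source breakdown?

No

Email: Flow B 57/103 = 55.3%, the multi-step checkout 17/38 = 44.7% → Flow B
Social: Flow B 39/108 = 36.1%, the multi-step checkout 29/104 = 27.9% → Flow B
Direct: Flow B 36/43 = 83.7%, the multi-step checkout 60/82 = 73.2% → Flow B
Display: Flow B 13/90 = 14.4%, the multi-step checkout 4/53 = 7.5% → Flow B
Overall: Flow B 145/344 = 42.2%, the multi-step checkout 110/277 = 39.7% → Flow B
Flow B wins overall and in every traffic group — no reversal.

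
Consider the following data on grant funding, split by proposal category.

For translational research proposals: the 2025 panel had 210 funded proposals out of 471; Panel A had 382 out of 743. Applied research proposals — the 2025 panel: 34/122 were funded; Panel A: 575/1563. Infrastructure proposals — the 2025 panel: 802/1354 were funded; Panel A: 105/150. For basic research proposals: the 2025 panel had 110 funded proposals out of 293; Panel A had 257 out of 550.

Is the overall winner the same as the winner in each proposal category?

Translational research: the 2025 panel 210/471 = 44.6%, Panel A 382/743 = 51.4% → Panel A
Applied research: the 2025 panel 34/122 = 27.9%, Panel A 575/1563 = 36.8% → Panel A
Infrastructure: the 2025 panel 802/1354 = 59.2%, Panel A 105/150 = 70.0% → Panel A
Basic research: the 2025 panel 110/293 = 37.5%, Panel A 257/550 = 46.7% → Panel A
Overall: the 2025 panel 1156/2240 = 51.6%, Panel A 1319/3006 = 43.9% → the 2025 panel
Panel A wins each proposal group but the 2025 panel wins overall — the comparison reverses. Panel A's proposals skew toward applied research, which has a lower base rate.

No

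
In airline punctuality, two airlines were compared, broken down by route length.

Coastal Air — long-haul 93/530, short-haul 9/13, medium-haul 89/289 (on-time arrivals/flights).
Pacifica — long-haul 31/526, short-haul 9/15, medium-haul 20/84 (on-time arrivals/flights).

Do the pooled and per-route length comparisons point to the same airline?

Long-haul: Coastal Air 93/530 = 17.5%, Pacifica 31/526 = 5.9% → Coastal Air
Short-haul: Coastal Air 9/13 = 69.2%, Pacifica 9/15 = 60.0% → Coastal Air
Medium-haul: Coastal Air 89/289 = 30.8%, Pacifica 20/84 = 23.8% → Coastal Air
Overall: Coastal Air 191/832 = 23.0%, Pacifica 60/625 = 9.6% → Coastal Air
Coastal Air wins overall and in every route group — no reversal.

Yes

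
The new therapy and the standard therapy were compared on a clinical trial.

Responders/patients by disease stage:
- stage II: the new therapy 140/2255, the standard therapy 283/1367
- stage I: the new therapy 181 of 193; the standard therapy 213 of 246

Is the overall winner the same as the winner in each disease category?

No

Stage II: the new therapy 140/2255 = 6.2%, the standard therapy 283/1367 = 20.7% → the standard therapy
Stage I: the new therapy 181/193 = 93.8%, the standard therapy 213/246 = 86.6% → the new therapy
Overall: the new therapy 321/2448 = 13.1%, the standard therapy 496/1613 = 30.8% → the standard therapy
Neither sweeps: the new therapy wins 1 of 2 groups, the standard therapy wins 1. The standard therapy wins overall but not every group — no Simpson reversal.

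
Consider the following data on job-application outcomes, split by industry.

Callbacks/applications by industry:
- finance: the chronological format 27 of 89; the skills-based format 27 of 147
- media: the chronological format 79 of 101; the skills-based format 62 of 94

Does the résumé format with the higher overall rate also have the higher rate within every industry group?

Yes

Finance: the chronological format 27/89 = 30.3%, the skills-based format 27/147 = 18.4% → the chronological format
Media: the chronological format 79/101 = 78.2%, the skills-based format 62/94 = 66.0% → the chronological format
Overall: the chronological format 106/190 = 55.8%, the skills-based format 89/241 = 36.9% → the chronological format
The chronological format wins overall and in every industry group — no reversal.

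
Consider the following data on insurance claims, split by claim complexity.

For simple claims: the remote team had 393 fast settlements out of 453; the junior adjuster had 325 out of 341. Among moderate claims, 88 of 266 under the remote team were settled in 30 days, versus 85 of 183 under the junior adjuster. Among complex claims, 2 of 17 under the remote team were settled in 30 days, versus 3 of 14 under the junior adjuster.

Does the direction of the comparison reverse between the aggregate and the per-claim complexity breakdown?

Simple: the remote team 393/453 = 86.8%, the junior adjuster 325/341 = 95.3% → the junior adjuster
Moderate: the remote team 88/266 = 33.1%, the junior adjuster 85/183 = 46.4% → the junior adjuster
Complex: the remote team 2/17 = 11.8%, the junior adjuster 3/14 = 21.4% → the junior adjuster
Overall: the remote team 483/736 = 65.6%, the junior adjuster 413/538 = 76.8% → the junior adjuster
The junior adjuster wins overall and in every claim group — no reversal.

No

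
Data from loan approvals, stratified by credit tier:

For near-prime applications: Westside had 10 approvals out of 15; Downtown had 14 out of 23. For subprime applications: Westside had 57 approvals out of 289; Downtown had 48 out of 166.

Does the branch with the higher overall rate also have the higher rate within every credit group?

No

Near-prime: Westside 10/15 = 66.7%, Downtown 14/23 = 60.9% → Westside
Subprime: Westside 57/289 = 19.7%, Downtown 48/166 = 28.9% → Downtown
Overall: Westside 67/304 = 22.0%, Downtown 62/189 = 32.8% → Downtown
Neither sweeps: Westside wins 1 of 2 groups, Downtown wins 1. Downtown wins overall but not every group — no Simpson reversal.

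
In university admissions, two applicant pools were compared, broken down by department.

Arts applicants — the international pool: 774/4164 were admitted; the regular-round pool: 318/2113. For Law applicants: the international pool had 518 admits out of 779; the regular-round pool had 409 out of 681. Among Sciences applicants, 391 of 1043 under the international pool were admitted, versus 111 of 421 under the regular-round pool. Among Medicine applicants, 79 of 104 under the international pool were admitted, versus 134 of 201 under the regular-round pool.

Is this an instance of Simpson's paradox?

Arts: the international pool 774/4164 = 18.6%, the regular-round pool 318/2113 = 15.0% → the international pool
Law: the international pool 518/779 = 66.5%, the regular-round pool 409/681 = 60.1% → the international pool
Sciences: the international pool 391/1043 = 37.5%, the regular-round pool 111/421 = 26.4% → the international pool
Medicine: the international pool 79/104 = 76.0%, the regular-round pool 134/201 = 66.7% → the international pool
Overall: the international pool 1762/6090 = 28.9%, the regular-round pool 972/3416 = 28.5% → the international pool
The international pool wins overall and in every department group — no reversal.

No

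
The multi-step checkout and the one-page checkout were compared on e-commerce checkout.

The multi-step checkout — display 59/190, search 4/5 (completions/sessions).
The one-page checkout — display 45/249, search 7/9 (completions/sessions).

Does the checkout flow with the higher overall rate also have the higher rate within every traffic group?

Yes

Display: the multi-step checkout 59/190 = 31.1%, the one-page checkout 45/249 = 18.1% → the multi-step checkout
Search: the multi-step checkout 4/5 = 80.0%, the one-page checkout 7/9 = 77.8% → the multi-step checkout
Overall: the multi-step checkout 63/195 = 32.3%, the one-page checkout 52/258 = 20.2% → the multi-step checkout
The multi-step checkout wins overall and in every traffic group — no reversal.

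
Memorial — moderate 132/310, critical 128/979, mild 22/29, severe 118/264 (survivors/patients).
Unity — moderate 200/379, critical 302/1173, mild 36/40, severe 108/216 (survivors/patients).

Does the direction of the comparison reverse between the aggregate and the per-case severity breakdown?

Moderate: Memorial 132/310 = 42.6%, Unity 200/379 = 52.8% → Unity
Critical: Memorial 128/979 = 13.1%, Unity 302/1173 = 25.7% → Unity
Mild: Memorial 22/29 = 75.9%, Unity 36/40 = 90.0% → Unity
Severe: Memorial 118/264 = 44.7%, Unity 108/216 = 50.0% → Unity
Overall: Memorial 400/1582 = 25.3%, Unity 646/1808 = 35.7% → Unity
Unity wins overall and in every case group — no reversal.

No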